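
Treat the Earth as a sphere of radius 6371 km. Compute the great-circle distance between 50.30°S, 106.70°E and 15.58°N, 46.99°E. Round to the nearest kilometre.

Δλ = 46.99 − 106.70 = -59.71°.
Δφ = 15.58 − -50.30 = 65.88°.
a = sin²(Δφ/2) + cos φ₁ · cos φ₂ · sin²(Δλ/2) = 0.448153.
c = 2·atan2(√a, √(1−a)) = 1.46692 rad → d = 6371·c ≈ 9345.72 km.

9346 km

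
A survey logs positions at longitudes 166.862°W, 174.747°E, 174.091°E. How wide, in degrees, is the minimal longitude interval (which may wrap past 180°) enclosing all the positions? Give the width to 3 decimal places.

19.047°

Sort the longitudes: -166.862°, +174.091°, +174.747°.
Eastward gaps between consecutive values (wrapping around): 340.953°, 0.656°, 18.391°.
Largest gap = 340.953° ⇒ minimal covering band is its complement: 360° − 340.953° = 19.047°.
Band runs from +174.091° eastward to -166.862°, crossing the antimeridian.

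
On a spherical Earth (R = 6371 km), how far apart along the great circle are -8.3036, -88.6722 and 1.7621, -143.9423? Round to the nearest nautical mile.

Δλ = -143.9423 − -88.6722 = -55.2701°.
Δφ = 1.7621 − -8.3036 = 10.0657°.
a = sin²(Δφ/2) + cos φ₁ · cos φ₂ · sin²(Δλ/2) = 0.220486.
c = 2·atan2(√a, √(1−a)) = 0.97758 rad → d = 6371·c ≈ 6228.18 km ≈ 3362.95 nmi.

3363 nmi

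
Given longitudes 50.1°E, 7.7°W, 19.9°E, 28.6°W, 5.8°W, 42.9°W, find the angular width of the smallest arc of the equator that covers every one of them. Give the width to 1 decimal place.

93.0°

Sort the longitudes: -42.9°, -28.6°, -7.7°, -5.8°, +19.9°, +50.1°.
Eastward gaps between consecutive values (wrapping around): 14.3°, 20.9°, 1.9°, 25.7°, 30.2°, 267.0°.
Largest gap = 267.0° ⇒ minimal covering band is its complement: 360° − 267.0° = 93.0°.
Band runs from -42.9° eastward to +50.1°.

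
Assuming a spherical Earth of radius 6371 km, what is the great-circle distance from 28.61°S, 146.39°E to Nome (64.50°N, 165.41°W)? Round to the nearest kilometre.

Δλ = -165.41 − 146.39 = -311.80°; wrapped into (−180°, 180°]: 48.20°.
Δφ = 64.50 − -28.61 = 93.11°.
a = sin²(Δφ/2) + cos φ₁ · cos φ₂ · sin²(Δλ/2) = 0.590143.
c = 2·atan2(√a, √(1−a)) = 1.75207 rad → d = 6371·c ≈ 11162.46 km.

11162 km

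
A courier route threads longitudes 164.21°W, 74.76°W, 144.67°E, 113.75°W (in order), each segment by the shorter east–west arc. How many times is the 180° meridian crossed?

Leg 1: -164.21° → -74.76°, shortest Δλ = 89.45° (east) — does not cross 180°.
Leg 2: -74.76° → +144.67°, shortest Δλ = -140.57° (west) — crosses 180°.
Leg 3: +144.67° → -113.75°, shortest Δλ = 101.58° (east) — crosses 180°.
Total crossings: 2.

2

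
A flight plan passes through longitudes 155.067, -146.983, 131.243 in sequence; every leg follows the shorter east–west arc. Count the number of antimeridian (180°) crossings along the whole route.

Leg 1: +155.067° → -146.983°, shortest Δλ = 57.95° (east) — crosses 180°.
Leg 2: -146.983° → +131.243°, shortest Δλ = -81.774° (west) — crosses 180°.
Total crossings: 2.

2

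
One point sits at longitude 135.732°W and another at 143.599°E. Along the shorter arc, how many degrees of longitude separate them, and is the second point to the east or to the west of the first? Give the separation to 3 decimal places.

Raw difference: 143.599 − -135.732 = 279.331°.
Normalise into (−180°, 180°]: 279.331° − 360° = -80.669°.
Negative ⇒ the second point lies to the west; separation 80.669°.

80.669° west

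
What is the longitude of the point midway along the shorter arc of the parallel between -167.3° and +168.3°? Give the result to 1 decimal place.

-179.5°

Signed shortest Δλ from -167.3° to +168.3° is -24.4°.
Midpoint longitude = -167.3° + (-24.4°)/2 = -167.3° − 12.2° = -179.5°.
(The naïve average (-167.3 + +168.3)/2 = 0.5° is on the wrong side of the globe.)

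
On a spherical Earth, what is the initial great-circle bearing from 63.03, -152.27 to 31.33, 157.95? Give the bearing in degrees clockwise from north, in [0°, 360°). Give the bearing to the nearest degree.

249°

Δλ = 157.95 − -152.27 = 310.22°; wrapped into (−180°, 180°]: -49.78°.
θ = atan2( sin Δλ · cos φ₂ , cos φ₁ · sin φ₂ − sin φ₁ · cos φ₂ · cos Δλ )
  = atan2(-0.65223, -0.25577) = -111.412° → normalised to [0°, 360°): 248.588°.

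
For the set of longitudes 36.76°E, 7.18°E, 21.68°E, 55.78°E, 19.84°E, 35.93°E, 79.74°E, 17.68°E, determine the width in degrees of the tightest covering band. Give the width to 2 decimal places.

72.56°

Sort the longitudes: +7.18°, +17.68°, +19.84°, +21.68°, +35.93°, +36.76°, +55.78°, +79.74°.
Eastward gaps between consecutive values (wrapping around): 10.50°, 2.16°, 1.84°, 14.25°, 0.83°, 19.02°, 23.96°, 287.44°.
Largest gap = 287.44° ⇒ minimal covering band is its complement: 360° − 287.44° = 72.56°.
Band runs from +7.18° eastward to +79.74°.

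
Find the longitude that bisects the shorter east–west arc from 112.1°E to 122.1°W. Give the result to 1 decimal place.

Signed shortest Δλ from +112.1° to -122.1° is +125.8°.
Midpoint longitude = +112.1° + (+125.8°)/2 = +112.1° + 62.9° = +175.0°.
(The naïve average (+112.1 + -122.1)/2 = -5.0° is on the wrong side of the globe.)

175.0°E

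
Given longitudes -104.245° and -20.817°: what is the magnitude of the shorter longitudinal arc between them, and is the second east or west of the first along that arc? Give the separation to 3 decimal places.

83.428° east

Raw difference: -20.817 − -104.245 = 83.428°.
Normalise into (−180°, 180°]: 83.428° stays 83.428°.
Positive ⇒ the second point lies to the east; separation 83.428°.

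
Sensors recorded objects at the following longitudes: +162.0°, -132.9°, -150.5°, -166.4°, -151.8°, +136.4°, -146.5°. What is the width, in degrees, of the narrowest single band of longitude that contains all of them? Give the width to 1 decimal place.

Sort the longitudes: -166.4°, -151.8°, -150.5°, -146.5°, -132.9°, +136.4°, +162.0°.
Eastward gaps between consecutive values (wrapping around): 14.6°, 1.3°, 4.0°, 13.6°, 269.3°, 25.6°, 31.6°.
Largest gap = 269.3° ⇒ minimal covering band is its complement: 360° − 269.3° = 90.7°.
Band runs from +136.4° eastward to -132.9°, crossing the antimeridian.

90.7°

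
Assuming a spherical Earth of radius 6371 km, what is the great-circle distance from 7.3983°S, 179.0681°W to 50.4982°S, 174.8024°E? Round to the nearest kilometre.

4826 km

Δλ = 174.8024 − -179.0681 = 353.8705°; wrapped into (−180°, 180°]: -6.1295°.
Δφ = -50.4982 − -7.3983 = -43.0999°.
a = sin²(Δφ/2) + cos φ₁ · cos φ₂ · sin²(Δλ/2) = 0.136721.
c = 2·atan2(√a, √(1−a)) = 0.75750 rad → d = 6371·c ≈ 4826.02 km.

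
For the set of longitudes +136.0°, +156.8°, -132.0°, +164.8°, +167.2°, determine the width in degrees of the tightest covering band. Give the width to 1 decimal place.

92.0°

Sort the longitudes: -132.0°, +136.0°, +156.8°, +164.8°, +167.2°.
Eastward gaps between consecutive values (wrapping around): 268.0°, 20.8°, 8.0°, 2.4°, 60.8°.
Largest gap = 268.0° ⇒ minimal covering band is its complement: 360° − 268.0° = 92.0°.
Band runs from +136.0° eastward to -132.0°, crossing the antimeridian.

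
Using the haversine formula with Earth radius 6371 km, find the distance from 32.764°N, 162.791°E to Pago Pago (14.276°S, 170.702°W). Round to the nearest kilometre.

5941 km

Δλ = -170.702 − 162.791 = -333.493°; wrapped into (−180°, 180°]: 26.507°.
Δφ = -14.276 − 32.764 = -47.040°.
a = sin²(Δφ/2) + cos φ₁ · cos φ₂ · sin²(Δλ/2) = 0.202089.
c = 2·atan2(√a, √(1−a)) = 0.93251 rad → d = 6371·c ≈ 5941.01 km.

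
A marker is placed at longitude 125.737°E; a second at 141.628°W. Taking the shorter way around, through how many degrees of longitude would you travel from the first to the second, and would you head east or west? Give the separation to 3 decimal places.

92.635° east

Raw difference: -141.628 − 125.737 = -267.365°.
Normalise into (−180°, 180°]: -267.365° + 360° = 92.635°.
Positive ⇒ the second point lies to the east; separation 92.635°.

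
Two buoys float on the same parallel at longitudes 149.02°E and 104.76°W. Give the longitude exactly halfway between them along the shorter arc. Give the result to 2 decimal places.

Signed shortest Δλ from +149.02° to -104.76° is +106.22°.
Midpoint longitude = +149.02° + (+106.22°)/2 = +149.02° + 53.11° = +202.13°.
Normalise into (−180°, 180°]: -157.87°.
(The naïve average (+149.02 + -104.76)/2 = 22.13° is on the wrong side of the globe.)

157.87°W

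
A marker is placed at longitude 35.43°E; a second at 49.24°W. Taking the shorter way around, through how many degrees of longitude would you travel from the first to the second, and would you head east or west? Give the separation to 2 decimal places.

Raw difference: -49.24 − 35.43 = -84.67°.
Normalise into (−180°, 180°]: -84.67° stays -84.67°.
Negative ⇒ the second point lies to the west; separation 84.67°.

84.67° west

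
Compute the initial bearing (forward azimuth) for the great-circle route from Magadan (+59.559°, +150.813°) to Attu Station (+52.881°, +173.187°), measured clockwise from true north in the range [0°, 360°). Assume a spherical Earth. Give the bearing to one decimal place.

108.6°

Δλ = 173.187 − 150.813 = 22.374°.
θ = atan2( sin Δλ · cos φ₂ , cos φ₁ · sin φ₂ − sin φ₁ · cos φ₂ · cos Δλ )
  = atan2(0.22971, -0.07712) = 108.559° → normalised to [0°, 360°): 108.559°.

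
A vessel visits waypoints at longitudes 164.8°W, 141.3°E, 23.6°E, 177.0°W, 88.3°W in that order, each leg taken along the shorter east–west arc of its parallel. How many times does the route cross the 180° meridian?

Leg 1: -164.8° → +141.3°, shortest Δλ = -53.9° (west) — crosses 180°.
Leg 2: +141.3° → +23.6°, shortest Δλ = -117.7° (west) — does not cross 180°.
Leg 3: +23.6° → -177.0°, shortest Δλ = 159.4° (east) — crosses 180°.
Leg 4: -177.0° → -88.3°, shortest Δλ = 88.7° (east) — does not cross 180°.
Total crossings: 2.

2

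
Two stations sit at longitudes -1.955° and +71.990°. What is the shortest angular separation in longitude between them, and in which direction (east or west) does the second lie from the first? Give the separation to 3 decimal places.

73.945° east

Raw difference: 71.990 − -1.955 = 73.945°.
Normalise into (−180°, 180°]: 73.945° stays 73.945°.
Positive ⇒ the second point lies to the east; separation 73.945°.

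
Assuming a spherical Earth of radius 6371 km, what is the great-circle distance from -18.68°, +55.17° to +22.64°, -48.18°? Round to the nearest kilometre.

12118 km

Δλ = -48.18 − 55.17 = -103.35°.
Δφ = 22.64 − -18.68 = 41.32°.
a = sin²(Δφ/2) + cos φ₁ · cos φ₂ · sin²(Δλ/2) = 0.662585.
c = 2·atan2(√a, √(1−a)) = 1.90199 rad → d = 6371·c ≈ 12117.56 km.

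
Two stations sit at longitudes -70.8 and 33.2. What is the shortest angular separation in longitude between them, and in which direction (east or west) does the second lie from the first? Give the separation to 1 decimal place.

Raw difference: 33.2 − -70.8 = 104.0°.
Normalise into (−180°, 180°]: 104.0° stays 104.0°.
Positive ⇒ the second point lies to the east; separation 104.0°.

104.0° east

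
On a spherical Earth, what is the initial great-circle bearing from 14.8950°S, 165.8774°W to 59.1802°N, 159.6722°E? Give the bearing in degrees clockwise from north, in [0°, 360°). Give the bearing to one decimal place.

Δλ = 159.6722 − -165.8774 = 325.5496°; wrapped into (−180°, 180°]: -34.4504°.
θ = atan2( sin Δλ · cos φ₂ , cos φ₁ · sin φ₂ − sin φ₁ · cos φ₂ · cos Δλ )
  = atan2(-0.28983, 0.93853) = -17.161° → normalised to [0°, 360°): 342.839°.

342.8°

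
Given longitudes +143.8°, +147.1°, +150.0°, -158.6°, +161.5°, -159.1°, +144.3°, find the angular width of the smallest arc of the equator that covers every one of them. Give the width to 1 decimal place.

57.6°

Sort the longitudes: -159.1°, -158.6°, +143.8°, +144.3°, +147.1°, +150.0°, +161.5°.
Eastward gaps between consecutive values (wrapping around): 0.5°, 302.4°, 0.5°, 2.8°, 2.9°, 11.5°, 39.4°.
Largest gap = 302.4° ⇒ minimal covering band is its complement: 360° − 302.4° = 57.6°.
Band runs from +143.8° eastward to -158.6°, crossing the antimeridian.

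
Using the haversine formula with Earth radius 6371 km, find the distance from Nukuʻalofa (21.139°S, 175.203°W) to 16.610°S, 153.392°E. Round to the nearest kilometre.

3337 km

Δλ = 153.392 − -175.203 = 328.595°; wrapped into (−180°, 180°]: -31.405°.
Δφ = -16.610 − -21.139 = 4.529°.
a = sin²(Δφ/2) + cos φ₁ · cos φ₂ · sin²(Δλ/2) = 0.067029.
c = 2·atan2(√a, √(1−a)) = 0.52377 rad → d = 6371·c ≈ 3336.91 km.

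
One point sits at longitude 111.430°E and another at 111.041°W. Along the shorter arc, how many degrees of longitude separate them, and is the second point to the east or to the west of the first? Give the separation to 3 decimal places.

Raw difference: -111.041 − 111.430 = -222.471°.
Normalise into (−180°, 180°]: -222.471° + 360° = 137.529°.
Positive ⇒ the second point lies to the east; separation 137.529°.

137.529° east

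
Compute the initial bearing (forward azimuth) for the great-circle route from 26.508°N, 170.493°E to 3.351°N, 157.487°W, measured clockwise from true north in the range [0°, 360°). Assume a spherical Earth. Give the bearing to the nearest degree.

122°

Δλ = -157.487 − 170.493 = -327.980°; wrapped into (−180°, 180°]: 32.020°.
θ = atan2( sin Δλ · cos φ₂ , cos φ₁ · sin φ₂ − sin φ₁ · cos φ₂ · cos Δλ )
  = atan2(0.52931, -0.32547) = 121.587° → normalised to [0°, 360°): 121.587°.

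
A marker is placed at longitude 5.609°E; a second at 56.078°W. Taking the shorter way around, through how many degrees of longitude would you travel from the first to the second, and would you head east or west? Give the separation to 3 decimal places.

Raw difference: -56.078 − 5.609 = -61.687°.
Normalise into (−180°, 180°]: -61.687° stays -61.687°.
Negative ⇒ the second point lies to the west; separation 61.687°.

61.687° west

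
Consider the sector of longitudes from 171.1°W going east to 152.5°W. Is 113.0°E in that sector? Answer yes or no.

Band width going east from -171.1° to -152.5°: ((-152.5 − -171.1) mod 360) = 18.6°.
Offset of +113.0° east of the west edge: ((113.0 − -171.1) mod 360) = 284.1°.
284.1° > 18.6° ⇒ outside.

No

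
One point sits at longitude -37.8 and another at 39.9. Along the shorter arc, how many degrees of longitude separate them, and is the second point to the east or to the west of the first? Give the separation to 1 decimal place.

77.7° east

Raw difference: 39.9 − -37.8 = 77.7°.
Normalise into (−180°, 180°]: 77.7° stays 77.7°.
Positive ⇒ the second point lies to the east; separation 77.7°.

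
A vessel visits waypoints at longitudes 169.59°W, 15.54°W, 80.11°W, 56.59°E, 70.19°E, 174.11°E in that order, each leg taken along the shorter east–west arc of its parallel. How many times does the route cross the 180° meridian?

0

Leg 1: -169.59° → -15.54°, shortest Δλ = 154.05° (east) — does not cross 180°.
Leg 2: -15.54° → -80.11°, shortest Δλ = -64.57° (west) — does not cross 180°.
Leg 3: -80.11° → +56.59°, shortest Δλ = 136.7° (east) — does not cross 180°.
Leg 4: +56.59° → +70.19°, shortest Δλ = 13.6° (east) — does not cross 180°.
Leg 5: +70.19° → +174.11°, shortest Δλ = 103.92° (east) — does not cross 180°.
Total crossings: 0.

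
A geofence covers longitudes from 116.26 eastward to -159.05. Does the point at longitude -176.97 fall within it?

Yes

Band width going east from +116.26° to -159.05°: ((-159.05 − 116.26) mod 360) = 84.69°.
Offset of -176.97° east of the west edge: ((-176.97 − 116.26) mod 360) = 66.77°.
66.77° ≤ 84.69° ⇒ inside.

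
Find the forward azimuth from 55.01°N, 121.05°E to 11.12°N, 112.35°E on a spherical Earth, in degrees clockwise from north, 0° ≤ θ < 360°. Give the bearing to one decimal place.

Δλ = 112.35 − 121.05 = -8.70°.
θ = atan2( sin Δλ · cos φ₂ , cos φ₁ · sin φ₂ − sin φ₁ · cos φ₂ · cos Δλ )
  = atan2(-0.14842, -0.68403) = -167.758° → normalised to [0°, 360°): 192.242°.

192.2°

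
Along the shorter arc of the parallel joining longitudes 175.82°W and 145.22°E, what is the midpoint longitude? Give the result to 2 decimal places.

Signed shortest Δλ from -175.82° to +145.22° is -38.96°.
Midpoint longitude = -175.82° + (-38.96°)/2 = -175.82° − 19.48° = -195.30°.
Normalise into (−180°, 180°]: +164.70°.
(The naïve average (-175.82 + +145.22)/2 = -15.3° is on the wrong side of the globe.)

164.70°E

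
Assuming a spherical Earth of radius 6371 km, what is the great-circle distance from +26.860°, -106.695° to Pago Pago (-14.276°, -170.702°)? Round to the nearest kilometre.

Δλ = -170.702 − -106.695 = -64.007°.
Δφ = -14.276 − 26.860 = -41.136°.
a = sin²(Δφ/2) + cos φ₁ · cos φ₂ · sin²(Δλ/2) = 0.366254.
c = 2·atan2(√a, √(1−a)) = 1.30001 rad → d = 6371·c ≈ 8282.35 km.

8282 km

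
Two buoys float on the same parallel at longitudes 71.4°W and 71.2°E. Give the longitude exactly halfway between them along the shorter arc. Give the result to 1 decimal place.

0.1°W

Signed shortest Δλ from -71.4° to +71.2° is +142.6°.
Midpoint longitude = -71.4° + (+142.6°)/2 = -71.4° + 71.3° = -0.1°.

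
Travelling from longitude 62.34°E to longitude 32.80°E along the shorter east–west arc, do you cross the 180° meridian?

Signed shortest Δλ = ((32.80 − 62.34 + 180) mod 360) − 180 = -29.54°.
Going west by 29.54° from +62.34° reaches +32.80° without touching 180°.

No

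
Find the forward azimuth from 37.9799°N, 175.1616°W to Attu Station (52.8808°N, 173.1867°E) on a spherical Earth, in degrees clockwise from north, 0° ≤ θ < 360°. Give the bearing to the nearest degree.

Δλ = 173.1867 − -175.1616 = 348.3483°; wrapped into (−180°, 180°]: -11.6517°.
θ = atan2( sin Δλ · cos φ₂ , cos φ₁ · sin φ₂ − sin φ₁ · cos φ₂ · cos Δλ )
  = atan2(-0.12188, 0.26480) = -24.715° → normalised to [0°, 360°): 335.285°.

335°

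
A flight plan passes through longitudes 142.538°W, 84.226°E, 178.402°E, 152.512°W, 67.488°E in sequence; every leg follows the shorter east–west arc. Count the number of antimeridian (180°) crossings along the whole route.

Leg 1: -142.538° → +84.226°, shortest Δλ = -133.236° (west) — crosses 180°.
Leg 2: +84.226° → +178.402°, shortest Δλ = 94.176° (east) — does not cross 180°.
Leg 3: +178.402° → -152.512°, shortest Δλ = 29.086° (east) — crosses 180°.
Leg 4: -152.512° → +67.488°, shortest Δλ = -140.0° (west) — crosses 180°.
Total crossings: 3.

3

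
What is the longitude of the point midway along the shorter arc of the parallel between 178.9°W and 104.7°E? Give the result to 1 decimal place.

142.9°E

Signed shortest Δλ from -178.9° to +104.7° is -76.4°.
Midpoint longitude = -178.9° + (-76.4°)/2 = -178.9° − 38.2° = -217.1°.
Normalise into (−180°, 180°]: +142.9°.
(The naïve average (-178.9 + +104.7)/2 = -37.1° is on the wrong side of the globe.)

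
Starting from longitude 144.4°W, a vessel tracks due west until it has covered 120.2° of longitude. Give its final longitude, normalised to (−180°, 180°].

Start at -144.4°; shift −120.2° → -264.6°.
-264.6° lies outside (−180°, 180°]; add 360° → +95.4°.

95.4°E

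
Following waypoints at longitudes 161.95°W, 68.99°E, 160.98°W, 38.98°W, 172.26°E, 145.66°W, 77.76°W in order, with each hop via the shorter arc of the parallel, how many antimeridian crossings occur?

Leg 1: -161.95° → +68.99°, shortest Δλ = -129.06° (west) — crosses 180°.
Leg 2: +68.99° → -160.98°, shortest Δλ = 130.03° (east) — crosses 180°.
Leg 3: -160.98° → -38.98°, shortest Δλ = 122.0° (east) — does not cross 180°.
Leg 4: -38.98° → +172.26°, shortest Δλ = -148.76° (west) — crosses 180°.
Leg 5: +172.26° → -145.66°, shortest Δλ = 42.08° (east) — crosses 180°.
Leg 6: -145.66° → -77.76°, shortest Δλ = 67.9° (east) — does not cross 180°.
Total crossings: 4.

4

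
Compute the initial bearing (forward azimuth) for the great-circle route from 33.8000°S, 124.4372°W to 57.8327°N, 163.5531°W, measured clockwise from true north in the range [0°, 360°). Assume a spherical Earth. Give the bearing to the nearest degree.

Δλ = -163.5531 − -124.4372 = -39.1159°.
θ = atan2( sin Δλ · cos φ₂ , cos φ₁ · sin φ₂ − sin φ₁ · cos φ₂ · cos Δλ )
  = atan2(-0.33588, 0.93321) = -19.795° → normalised to [0°, 360°): 340.205°.

340°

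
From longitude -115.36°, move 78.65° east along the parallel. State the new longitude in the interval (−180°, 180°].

Start at -115.36°; shift +78.65° → -36.71°.
-36.71° already lies in (−180°, 180°].

-36.71°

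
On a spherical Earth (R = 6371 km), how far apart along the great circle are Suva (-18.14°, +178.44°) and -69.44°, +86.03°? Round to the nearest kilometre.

Δλ = 86.03 − 178.44 = -92.41°.
Δφ = -69.44 − -18.14 = -51.30°.
a = sin²(Δφ/2) + cos φ₁ · cos φ₂ · sin²(Δλ/2) = 0.361262.
c = 2·atan2(√a, √(1−a)) = 1.28963 rad → d = 6371·c ≈ 8216.24 km.

8216 km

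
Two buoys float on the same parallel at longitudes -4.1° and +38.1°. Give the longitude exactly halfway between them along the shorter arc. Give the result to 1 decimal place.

+17.0°

Signed shortest Δλ from -4.1° to +38.1° is +42.2°.
Midpoint longitude = -4.1° + (+42.2°)/2 = -4.1° + 21.1° = +17.0°.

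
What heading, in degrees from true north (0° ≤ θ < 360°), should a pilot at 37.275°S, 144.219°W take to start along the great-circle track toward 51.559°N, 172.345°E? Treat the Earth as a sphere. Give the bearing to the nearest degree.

335°

Δλ = 172.345 − -144.219 = 316.564°; wrapped into (−180°, 180°]: -43.436°.
θ = atan2( sin Δλ · cos φ₂ , cos φ₁ · sin φ₂ − sin φ₁ · cos φ₂ · cos Δλ )
  = atan2(-0.42745, 0.89668) = -25.487° → normalised to [0°, 360°): 334.513°.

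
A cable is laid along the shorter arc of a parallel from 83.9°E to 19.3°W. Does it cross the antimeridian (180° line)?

Signed shortest Δλ = ((-19.3 − 83.9 + 180) mod 360) − 180 = -103.2°.
Going west by 103.2° from +83.9° reaches -19.3° without touching 180°.

No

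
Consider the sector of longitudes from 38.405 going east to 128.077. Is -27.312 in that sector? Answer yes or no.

Band width going east from +38.405° to +128.077°: ((128.077 − 38.405) mod 360) = 89.672°.
Offset of -27.312° east of the west edge: ((-27.312 − 38.405) mod 360) = 294.283°.
294.283° > 89.672° ⇒ outside.

No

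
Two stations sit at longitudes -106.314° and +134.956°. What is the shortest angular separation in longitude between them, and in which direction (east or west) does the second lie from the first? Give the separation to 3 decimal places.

Raw difference: 134.956 − -106.314 = 241.27°.
Normalise into (−180°, 180°]: 241.27° − 360° = -118.73°.
Negative ⇒ the second point lies to the west; separation 118.730°.

118.730° west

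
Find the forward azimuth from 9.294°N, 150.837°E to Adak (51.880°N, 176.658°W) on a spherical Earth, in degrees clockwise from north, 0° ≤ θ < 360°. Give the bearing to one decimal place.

25.6°

Δλ = -176.658 − 150.837 = -327.495°; wrapped into (−180°, 180°]: 32.505°.
θ = atan2( sin Δλ · cos φ₂ , cos φ₁ · sin φ₂ − sin φ₁ · cos φ₂ · cos Δλ )
  = atan2(0.33173, 0.69231) = 25.602° → normalised to [0°, 360°): 25.602°.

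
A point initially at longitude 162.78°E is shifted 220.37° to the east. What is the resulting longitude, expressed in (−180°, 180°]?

23.15°E

Start at +162.78°; shift +220.37° → +383.15°.
+383.15° lies outside (−180°, 180°]; subtract 360° → +23.15°.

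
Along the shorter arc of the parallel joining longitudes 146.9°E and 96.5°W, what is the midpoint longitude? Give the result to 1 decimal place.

Signed shortest Δλ from +146.9° to -96.5° is +116.6°.
Midpoint longitude = +146.9° + (+116.6°)/2 = +146.9° + 58.3° = +205.2°.
Normalise into (−180°, 180°]: -154.8°.
(The naïve average (+146.9 + -96.5)/2 = 25.2° is on the wrong side of the globe.)

154.8°W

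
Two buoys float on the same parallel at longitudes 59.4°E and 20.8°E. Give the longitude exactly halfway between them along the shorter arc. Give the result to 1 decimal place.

Signed shortest Δλ from +59.4° to +20.8° is -38.6°.
Midpoint longitude = +59.4° + (-38.6°)/2 = +59.4° − 19.3° = +40.1°.

40.1°E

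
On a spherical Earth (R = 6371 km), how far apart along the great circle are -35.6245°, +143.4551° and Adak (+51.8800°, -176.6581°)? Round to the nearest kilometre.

10474 km

Δλ = -176.6581 − 143.4551 = -320.1132°; wrapped into (−180°, 180°]: 39.8868°.
Δφ = 51.8800 − -35.6245 = 87.5045°.
a = sin²(Δφ/2) + cos φ₁ · cos φ₂ · sin²(Δλ/2) = 0.536609.
c = 2·atan2(√a, √(1−a)) = 1.64408 rad → d = 6371·c ≈ 10474.43 km.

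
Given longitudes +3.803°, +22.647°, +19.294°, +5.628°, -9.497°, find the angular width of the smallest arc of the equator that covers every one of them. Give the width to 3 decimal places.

32.144°

Sort the longitudes: -9.497°, +3.803°, +5.628°, +19.294°, +22.647°.
Eastward gaps between consecutive values (wrapping around): 13.300°, 1.825°, 13.666°, 3.353°, 327.856°.
Largest gap = 327.856° ⇒ minimal covering band is its complement: 360° − 327.856° = 32.144°.
Band runs from -9.497° eastward to +22.647°.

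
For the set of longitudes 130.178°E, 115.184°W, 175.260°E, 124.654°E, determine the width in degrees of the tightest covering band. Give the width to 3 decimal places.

120.162°

Sort the longitudes: -115.184°, +124.654°, +130.178°, +175.260°.
Eastward gaps between consecutive values (wrapping around): 239.838°, 5.524°, 45.082°, 69.556°.
Largest gap = 239.838° ⇒ minimal covering band is its complement: 360° − 239.838° = 120.162°.
Band runs from +124.654° eastward to -115.184°, crossing the antimeridian.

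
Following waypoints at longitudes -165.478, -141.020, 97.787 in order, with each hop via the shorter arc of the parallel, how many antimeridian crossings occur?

1

Leg 1: -165.478° → -141.020°, shortest Δλ = 24.458° (east) — does not cross 180°.
Leg 2: -141.020° → +97.787°, shortest Δλ = -121.193° (west) — crosses 180°.
Total crossings: 1.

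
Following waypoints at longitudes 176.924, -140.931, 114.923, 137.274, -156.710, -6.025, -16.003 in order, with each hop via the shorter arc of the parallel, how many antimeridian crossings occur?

3

Leg 1: +176.924° → -140.931°, shortest Δλ = 42.145° (east) — crosses 180°.
Leg 2: -140.931° → +114.923°, shortest Δλ = -104.146° (west) — crosses 180°.
Leg 3: +114.923° → +137.274°, shortest Δλ = 22.351° (east) — does not cross 180°.
Leg 4: +137.274° → -156.710°, shortest Δλ = 66.016° (east) — crosses 180°.
Leg 5: -156.710° → -6.025°, shortest Δλ = 150.685° (east) — does not cross 180°.
Leg 6: -6.025° → -16.003°, shortest Δλ = -9.978° (west) — does not cross 180°.
Total crossings: 3.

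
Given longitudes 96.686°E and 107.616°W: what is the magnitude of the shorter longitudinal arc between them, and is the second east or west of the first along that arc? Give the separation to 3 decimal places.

Raw difference: -107.616 − 96.686 = -204.302°.
Normalise into (−180°, 180°]: -204.302° + 360° = 155.698°.
Positive ⇒ the second point lies to the east; separation 155.698°.

155.698° east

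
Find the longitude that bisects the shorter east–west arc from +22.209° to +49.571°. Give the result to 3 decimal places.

+35.890°

Signed shortest Δλ from +22.209° to +49.571° is +27.362°.
Midpoint longitude = +22.209° + (+27.362°)/2 = +22.209° + 13.681° = +35.890°.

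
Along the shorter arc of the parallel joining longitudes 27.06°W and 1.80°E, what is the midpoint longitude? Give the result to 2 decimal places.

Signed shortest Δλ from -27.06° to +1.80° is +28.86°.
Midpoint longitude = -27.06° + (+28.86°)/2 = -27.06° + 14.43° = -12.63°.

12.63°W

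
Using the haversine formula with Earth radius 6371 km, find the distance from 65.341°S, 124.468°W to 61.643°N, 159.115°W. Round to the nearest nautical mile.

7778 nmi

Δλ = -159.115 − -124.468 = -34.647°.
Δφ = 61.643 − -65.341 = 126.984°.
a = sin²(Δφ/2) + cos φ₁ · cos φ₂ · sin²(Δλ/2) = 0.818366.
c = 2·atan2(√a, √(1−a)) = 2.26105 rad → d = 6371·c ≈ 14405.14 km ≈ 7778.16 nmi.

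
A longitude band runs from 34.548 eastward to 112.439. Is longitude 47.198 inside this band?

Band width going east from +34.548° to +112.439°: ((112.439 − 34.548) mod 360) = 77.891°.
Offset of +47.198° east of the west edge: ((47.198 − 34.548) mod 360) = 12.650°.
12.650° ≤ 77.891° ⇒ inside.

Yes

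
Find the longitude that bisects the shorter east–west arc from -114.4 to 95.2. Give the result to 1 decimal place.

+170.4°

Signed shortest Δλ from -114.4° to +95.2° is -150.4°.
Midpoint longitude = -114.4° + (-150.4°)/2 = -114.4° − 75.2° = -189.6°.
Normalise into (−180°, 180°]: +170.4°.
(The naïve average (-114.4 + +95.2)/2 = -9.6° is on the wrong side of the globe.)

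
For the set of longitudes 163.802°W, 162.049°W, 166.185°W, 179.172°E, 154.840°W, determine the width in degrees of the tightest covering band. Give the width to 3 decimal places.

Sort the longitudes: -166.185°, -163.802°, -162.049°, -154.840°, +179.172°.
Eastward gaps between consecutive values (wrapping around): 2.383°, 1.753°, 7.209°, 334.012°, 14.643°.
Largest gap = 334.012° ⇒ minimal covering band is its complement: 360° − 334.012° = 25.988°.
Band runs from +179.172° eastward to -154.840°, crossing the antimeridian.

25.988°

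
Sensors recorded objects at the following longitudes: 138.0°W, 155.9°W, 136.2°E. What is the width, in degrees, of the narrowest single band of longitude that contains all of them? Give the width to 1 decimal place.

Sort the longitudes: -155.9°, -138.0°, +136.2°.
Eastward gaps between consecutive values (wrapping around): 17.9°, 274.2°, 67.9°.
Largest gap = 274.2° ⇒ minimal covering band is its complement: 360° − 274.2° = 85.8°.
Band runs from +136.2° eastward to -138.0°, crossing the antimeridian.

85.8°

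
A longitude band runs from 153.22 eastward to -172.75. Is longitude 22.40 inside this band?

Band width going east from +153.22° to -172.75°: ((-172.75 − 153.22) mod 360) = 34.03°.
Offset of +22.40° east of the west edge: ((22.40 − 153.22) mod 360) = 229.18°.
229.18° > 34.03° ⇒ outside.

No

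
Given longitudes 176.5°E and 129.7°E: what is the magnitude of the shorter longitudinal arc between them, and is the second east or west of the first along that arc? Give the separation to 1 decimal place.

46.8° west

Raw difference: 129.7 − 176.5 = -46.8°.
Normalise into (−180°, 180°]: -46.8° stays -46.8°.
Negative ⇒ the second point lies to the west; separation 46.8°.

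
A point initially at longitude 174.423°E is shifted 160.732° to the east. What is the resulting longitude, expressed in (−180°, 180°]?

24.845°W

Start at +174.423°; shift +160.732° → +335.155°.
+335.155° lies outside (−180°, 180°]; subtract 360° → -24.845°.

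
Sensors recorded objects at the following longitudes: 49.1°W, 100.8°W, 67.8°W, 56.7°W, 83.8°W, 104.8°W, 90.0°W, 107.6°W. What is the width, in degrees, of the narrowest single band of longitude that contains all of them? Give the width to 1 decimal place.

Sort the longitudes: -107.6°, -104.8°, -100.8°, -90.0°, -83.8°, -67.8°, -56.7°, -49.1°.
Eastward gaps between consecutive values (wrapping around): 2.8°, 4.0°, 10.8°, 6.2°, 16.0°, 11.1°, 7.6°, 301.5°.
Largest gap = 301.5° ⇒ minimal covering band is its complement: 360° − 301.5° = 58.5°.
Band runs from -107.6° eastward to -49.1°.

58.5°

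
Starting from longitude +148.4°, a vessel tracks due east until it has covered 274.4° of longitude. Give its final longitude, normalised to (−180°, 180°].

+62.8°

Start at +148.4°; shift +274.4° → +422.8°.
+422.8° lies outside (−180°, 180°]; subtract 360° → +62.8°.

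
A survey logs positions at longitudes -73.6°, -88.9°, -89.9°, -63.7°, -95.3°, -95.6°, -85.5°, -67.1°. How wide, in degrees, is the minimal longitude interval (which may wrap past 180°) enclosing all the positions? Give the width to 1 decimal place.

31.9°

Sort the longitudes: -95.6°, -95.3°, -89.9°, -88.9°, -85.5°, -73.6°, -67.1°, -63.7°.
Eastward gaps between consecutive values (wrapping around): 0.3°, 5.4°, 1.0°, 3.4°, 11.9°, 6.5°, 3.4°, 328.1°.
Largest gap = 328.1° ⇒ minimal covering band is its complement: 360° − 328.1° = 31.9°.
Band runs from -95.6° eastward to -63.7°.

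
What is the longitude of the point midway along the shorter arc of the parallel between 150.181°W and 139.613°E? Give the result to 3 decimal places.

Signed shortest Δλ from -150.181° to +139.613° is -70.206°.
Midpoint longitude = -150.181° + (-70.206°)/2 = -150.181° − 35.103° = -185.284°.
Normalise into (−180°, 180°]: +174.716°.
(The naïve average (-150.181 + +139.613)/2 = -5.284° is on the wrong side of the globe.)

174.716°E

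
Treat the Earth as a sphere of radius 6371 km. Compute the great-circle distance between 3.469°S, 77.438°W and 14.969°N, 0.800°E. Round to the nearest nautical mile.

Δλ = 0.800 − -77.438 = 78.238°.
Δφ = 14.969 − -3.469 = 18.438°.
a = sin²(Δφ/2) + cos φ₁ · cos φ₂ · sin²(Δλ/2) = 0.409530.
c = 2·atan2(√a, √(1−a)) = 1.38885 rad → d = 6371·c ≈ 8848.39 km ≈ 4777.75 nmi.

4778 nmi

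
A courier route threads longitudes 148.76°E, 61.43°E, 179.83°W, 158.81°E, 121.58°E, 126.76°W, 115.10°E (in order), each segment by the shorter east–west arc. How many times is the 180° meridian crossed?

4

Leg 1: +148.76° → +61.43°, shortest Δλ = -87.33° (west) — does not cross 180°.
Leg 2: +61.43° → -179.83°, shortest Δλ = 118.74° (east) — crosses 180°.
Leg 3: -179.83° → +158.81°, shortest Δλ = -21.36° (west) — crosses 180°.
Leg 4: +158.81° → +121.58°, shortest Δλ = -37.23° (west) — does not cross 180°.
Leg 5: +121.58° → -126.76°, shortest Δλ = 111.66° (east) — crosses 180°.
Leg 6: -126.76° → +115.10°, shortest Δλ = -118.14° (west) — crosses 180°.
Total crossings: 4.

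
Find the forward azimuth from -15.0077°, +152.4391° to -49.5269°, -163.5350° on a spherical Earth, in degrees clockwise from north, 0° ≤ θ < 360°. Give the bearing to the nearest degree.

144°

Δλ = -163.5350 − 152.4391 = -315.9741°; wrapped into (−180°, 180°]: 44.0259°.
θ = atan2( sin Δλ · cos φ₂ , cos φ₁ · sin φ₂ − sin φ₁ · cos φ₂ · cos Δλ )
  = atan2(0.45111, -0.61391) = 143.691° → normalised to [0°, 360°): 143.691°.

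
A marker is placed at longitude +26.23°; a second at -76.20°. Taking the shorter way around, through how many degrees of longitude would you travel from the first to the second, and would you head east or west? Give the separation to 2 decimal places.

102.43° west

Raw difference: -76.20 − 26.23 = -102.43°.
Normalise into (−180°, 180°]: -102.43° stays -102.43°.
Negative ⇒ the second point lies to the west; separation 102.43°.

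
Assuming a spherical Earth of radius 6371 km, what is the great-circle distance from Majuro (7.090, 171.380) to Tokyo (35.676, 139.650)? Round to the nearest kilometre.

Δλ = 139.650 − 171.380 = -31.730°.
Δφ = 35.676 − 7.090 = 28.586°.
a = sin²(Δφ/2) + cos φ₁ · cos φ₂ · sin²(Δλ/2) = 0.121193.
c = 2·atan2(√a, √(1−a)) = 0.71115 rad → d = 6371·c ≈ 4530.71 km.

4531 km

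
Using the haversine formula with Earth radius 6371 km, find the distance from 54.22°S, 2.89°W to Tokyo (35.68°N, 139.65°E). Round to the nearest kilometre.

Δλ = 139.65 − -2.89 = 142.54°.
Δφ = 35.68 − -54.22 = 89.90°.
a = sin²(Δφ/2) + cos φ₁ · cos φ₂ · sin²(Δλ/2) = 0.925081.
c = 2·atan2(√a, √(1−a)) = 2.58709 rad → d = 6371·c ≈ 16482.35 km.

16482 km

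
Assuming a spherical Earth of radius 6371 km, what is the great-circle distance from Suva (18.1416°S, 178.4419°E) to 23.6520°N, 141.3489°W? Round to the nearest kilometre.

6374 km

Δλ = -141.3489 − 178.4419 = -319.7908°; wrapped into (−180°, 180°]: 40.2092°.
Δφ = 23.6520 − -18.1416 = 41.7936°.
a = sin²(Δφ/2) + cos φ₁ · cos φ₂ · sin²(Δλ/2) = 0.230073.
c = 2·atan2(√a, √(1−a)) = 1.00053 rad → d = 6371·c ≈ 6374.40 km.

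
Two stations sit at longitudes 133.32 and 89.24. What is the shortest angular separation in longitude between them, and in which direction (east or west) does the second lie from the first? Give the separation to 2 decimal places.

44.08° west

Raw difference: 89.24 − 133.32 = -44.08°.
Normalise into (−180°, 180°]: -44.08° stays -44.08°.
Negative ⇒ the second point lies to the west; separation 44.08°.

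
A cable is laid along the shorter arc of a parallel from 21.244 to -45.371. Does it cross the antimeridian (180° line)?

Signed shortest Δλ = ((-45.371 − 21.244 + 180) mod 360) − 180 = -66.615°.
Going west by 66.615° from +21.244° reaches -45.371° without touching 180°.

No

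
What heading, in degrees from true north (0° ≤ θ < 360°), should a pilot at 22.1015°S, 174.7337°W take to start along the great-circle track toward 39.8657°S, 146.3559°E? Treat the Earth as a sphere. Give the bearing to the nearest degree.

233°

Δλ = 146.3559 − -174.7337 = 321.0896°; wrapped into (−180°, 180°]: -38.9104°.
θ = atan2( sin Δλ · cos φ₂ , cos φ₁ · sin φ₂ − sin φ₁ · cos φ₂ · cos Δλ )
  = atan2(-0.48210, -0.36917) = -127.443° → normalised to [0°, 360°): 232.557°.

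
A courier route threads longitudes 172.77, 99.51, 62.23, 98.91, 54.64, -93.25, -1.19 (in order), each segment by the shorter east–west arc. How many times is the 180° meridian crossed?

0

Leg 1: +172.77° → +99.51°, shortest Δλ = -73.26° (west) — does not cross 180°.
Leg 2: +99.51° → +62.23°, shortest Δλ = -37.28° (west) — does not cross 180°.
Leg 3: +62.23° → +98.91°, shortest Δλ = 36.68° (east) — does not cross 180°.
Leg 4: +98.91° → +54.64°, shortest Δλ = -44.27° (west) — does not cross 180°.
Leg 5: +54.64° → -93.25°, shortest Δλ = -147.89° (west) — does not cross 180°.
Leg 6: -93.25° → -1.19°, shortest Δλ = 92.06° (east) — does not cross 180°.
Total crossings: 0.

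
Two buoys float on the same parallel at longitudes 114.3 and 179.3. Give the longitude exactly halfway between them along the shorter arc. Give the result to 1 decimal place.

Signed shortest Δλ from +114.3° to +179.3° is +65.0°.
Midpoint longitude = +114.3° + (+65.0°)/2 = +114.3° + 32.5° = +146.8°.

+146.8°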